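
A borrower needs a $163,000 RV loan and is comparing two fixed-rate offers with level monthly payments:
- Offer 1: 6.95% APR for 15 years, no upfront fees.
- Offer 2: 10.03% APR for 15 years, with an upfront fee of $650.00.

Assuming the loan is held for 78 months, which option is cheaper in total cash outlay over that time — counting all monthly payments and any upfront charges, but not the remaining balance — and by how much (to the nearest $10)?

Offer 1 by $23,590

Offer 1: monthly rate = 6.95%/12 = 0.0057917; payment = 163,000 × 0.0057917 / (1 − (1+0.0057917)^−180) = $1,460.54.
Offer 2: at 10.03% the monthly rate is 0.0083583, so the payment is 163,000 × 0.0083583 / (1 − 1.0083583^−180) = $1,754.60.
Over 78 months: Offer 1 costs 78 × $1,460.54 = $113,922.12; Offer 2 costs 78 × $1,754.60 + $650.00 = $137,508.80.
Offer 1 is cheaper by $137,508.80 − $113,922.12 = $23,586.68.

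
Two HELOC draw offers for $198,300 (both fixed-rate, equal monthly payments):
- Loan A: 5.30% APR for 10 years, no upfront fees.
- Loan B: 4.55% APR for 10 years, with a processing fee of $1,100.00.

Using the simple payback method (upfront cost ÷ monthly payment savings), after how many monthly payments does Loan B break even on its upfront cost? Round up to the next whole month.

Loan A: monthly rate = 5.3%/12 = 0.0044167; payment = 198,300 × 0.0044167 / (1 − (1+0.0044167)^−120) = $2,132.48.
Loan B: at 4.55% the monthly rate is 0.0037917, so the payment is 198,300 × 0.0037917 / (1 − 1.0037917^−120) = $2,059.93.
Monthly savings = $2,132.48 − $2,059.93 = $72.55.
Break-even = $1,100.00 / $72.55 = 15.16 → 16 months.

16 months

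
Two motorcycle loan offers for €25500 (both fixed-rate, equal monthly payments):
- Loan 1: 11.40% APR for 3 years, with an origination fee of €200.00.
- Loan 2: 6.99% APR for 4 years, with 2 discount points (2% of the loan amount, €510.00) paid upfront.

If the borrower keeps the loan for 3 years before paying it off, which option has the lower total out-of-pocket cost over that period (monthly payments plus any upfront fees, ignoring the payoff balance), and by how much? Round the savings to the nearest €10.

Loan 2 by €7,940

Loan 1: at 11.40% the monthly rate is 0.0095000, so the payment is 25,500 × 0.0095000 / (1 − 1.0095000^−36) = €839.68.
Loan 2: at 6.99% the monthly rate is 0.0058250, so the payment is 25,500 × 0.0058250 / (1 − 1.0058250^−48) = €610.51.
Over 36 months: Loan 1 costs 36 × €839.68 + €200.00 = €30,428.48; Loan 2 costs 36 × €610.51 + €510.00 = €22,488.36.
Loan 2 is cheaper by €30,428.48 − €22,488.36 = €7,940.12.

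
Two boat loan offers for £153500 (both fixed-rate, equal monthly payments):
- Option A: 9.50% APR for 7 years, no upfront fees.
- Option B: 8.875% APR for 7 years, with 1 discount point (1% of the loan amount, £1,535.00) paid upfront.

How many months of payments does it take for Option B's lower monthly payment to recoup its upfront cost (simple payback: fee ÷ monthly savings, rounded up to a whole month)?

Option A: monthly rate = 9.5%/12 = 0.0079167; payment = 153,500 × 0.0079167 / (1 − (1+0.0079167)^−84) = £2,508.80.
Option B: at 8.875% the monthly rate is 0.0073958, so the payment is 153,500 × 0.0073958 / (1 − 1.0073958^−84) = £2,459.95.
Monthly savings = £2,508.80 − £2,459.95 = £48.85.
Break-even = £1,535.00 / £48.85 = 31.42 → 32 months.

32 months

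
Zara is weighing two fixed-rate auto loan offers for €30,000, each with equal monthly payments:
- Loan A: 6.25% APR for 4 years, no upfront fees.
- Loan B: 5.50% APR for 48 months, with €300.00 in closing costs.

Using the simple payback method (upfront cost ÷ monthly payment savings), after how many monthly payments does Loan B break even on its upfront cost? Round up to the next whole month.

30 months

Loan A: at 6.25% the monthly rate is 0.0052083, so the payment is 30,000 × 0.0052083 / (1 − 1.0052083^−48) = €707.99.
Loan B: monthly rate = 5.5%/12 = 0.0045833; payment = 30,000 × 0.0045833 / (1 − (1+0.0045833)^−48) = €697.69.
Monthly savings = €707.99 − €697.69 = €10.30.
Break-even = €300.00 / €10.30 = 29.13 → 30 months.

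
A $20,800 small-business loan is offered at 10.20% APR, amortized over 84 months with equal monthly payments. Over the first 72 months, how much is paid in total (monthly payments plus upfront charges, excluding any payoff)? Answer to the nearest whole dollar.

$25,017

Monthly rate = 10.2%/12 = 0.0085000; payment = 20,800 × 0.0085000 / (1 − (1+0.0085000)^−84) = $347.46.
Total outlay = 72 × $347.46 = $25,017.12.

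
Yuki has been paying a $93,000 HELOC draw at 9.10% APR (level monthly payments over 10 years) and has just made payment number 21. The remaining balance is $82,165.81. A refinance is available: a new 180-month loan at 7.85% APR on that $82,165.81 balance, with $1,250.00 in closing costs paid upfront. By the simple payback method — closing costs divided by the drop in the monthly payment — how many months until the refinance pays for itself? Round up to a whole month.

4 months

Current payment = 93,000 × 9.1%/12 / (1 − (1+0.0075833)^−120) = $1,183.12.
Refinanced payment = 82,165.81 × 0.0065417 / (1 − (1+0.0065417)^−180) = $778.12.
Monthly savings = $1,183.12 − $778.12 = $405.00.
Break-even = $1,250.00 / $405.00 = 3.09 → 4 months.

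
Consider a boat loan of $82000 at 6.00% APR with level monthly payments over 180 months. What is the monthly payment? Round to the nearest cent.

$691.96

Monthly rate = 6%/12 = 0.0050000; payment = 82,000 × 0.0050000 / (1 − (1+0.0050000)^−180) = $691.96.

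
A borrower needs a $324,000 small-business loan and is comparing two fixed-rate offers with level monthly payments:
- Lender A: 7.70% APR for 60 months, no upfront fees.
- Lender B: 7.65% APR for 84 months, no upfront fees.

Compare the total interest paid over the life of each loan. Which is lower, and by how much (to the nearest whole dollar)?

Lender A by $28,076

Lender A: at 7.70% the monthly rate is 0.0064167, so the payment is 324,000 × 0.0064167 / (1 − 1.0064167^−60) = $6,523.13.
Total interest on Lender A = 60 × $6,523.13 − $324,000 = $67,387.80.
Lender B: monthly rate = 7.65%/12 = 0.0063750; payment = 324,000 × 0.0063750 / (1 − (1+0.0063750)^−84) = $4,993.62.
Total interest on Lender B = 84 × $4,993.62 − $324,000 = $95,464.08.
Lender A is lower by $28,076.28.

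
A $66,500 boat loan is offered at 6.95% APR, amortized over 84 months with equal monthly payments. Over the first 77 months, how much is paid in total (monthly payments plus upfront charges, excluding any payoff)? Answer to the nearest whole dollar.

$77,157

Monthly rate = 6.95%/12 = 0.0057917; payment = 66,500 × 0.0057917 / (1 − (1+0.0057917)^−84) = $1,002.04.
Total outlay = 77 × $1,002.04 = $77,157.08.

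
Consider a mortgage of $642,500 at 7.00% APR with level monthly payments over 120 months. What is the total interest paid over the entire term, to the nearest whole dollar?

$252,696

At 7.00% the monthly rate is 0.0058333, so the payment is 642,500 × 0.0058333 / (1 − 1.0058333^−120) = $7,459.97.
Total paid = 120 × $7,459.97 = $895,196.40; interest = $895,196.40 − $642,500 = $252,696.40.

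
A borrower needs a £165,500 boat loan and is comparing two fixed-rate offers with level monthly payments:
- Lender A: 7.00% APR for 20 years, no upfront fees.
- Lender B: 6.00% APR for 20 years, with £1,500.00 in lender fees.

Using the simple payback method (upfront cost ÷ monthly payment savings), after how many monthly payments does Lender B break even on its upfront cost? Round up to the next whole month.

Lender A: at 7.00% the monthly rate is 0.0058333, so the payment is 165,500 × 0.0058333 / (1 − 1.0058333^−240) = £1,283.12.
Lender B: monthly rate = 6%/12 = 0.0050000; payment = 165,500 × 0.0050000 / (1 − (1+0.0050000)^−240) = £1,185.69.
Monthly savings = £1,283.12 − £1,185.69 = £97.43.
Break-even = £1,500.00 / £97.43 = 15.40 → 16 months.

16 months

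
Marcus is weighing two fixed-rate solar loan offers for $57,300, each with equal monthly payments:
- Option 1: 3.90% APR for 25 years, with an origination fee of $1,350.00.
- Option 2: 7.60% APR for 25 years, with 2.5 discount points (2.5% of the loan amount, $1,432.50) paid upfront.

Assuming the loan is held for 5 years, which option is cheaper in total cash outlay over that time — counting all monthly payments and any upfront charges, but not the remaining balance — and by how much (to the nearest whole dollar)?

Option 1 by $7,755

Option 1: at 3.90% the monthly rate is 0.0032500, so the payment is 57,300 × 0.0032500 / (1 − 1.0032500^−300) = $299.30.
Option 2: monthly rate = 7.6%/12 = 0.0063333; payment = 57,300 × 0.0063333 / (1 − (1+0.0063333)^−300) = $427.18.
Over 60 months: Option 1 costs 60 × $299.30 + $1,350.00 = $19,308.00; Option 2 costs 60 × $427.18 + $1,432.50 = $27,063.30.
Option 1 is cheaper by $27,063.30 − $19,308.00 = $7,755.30.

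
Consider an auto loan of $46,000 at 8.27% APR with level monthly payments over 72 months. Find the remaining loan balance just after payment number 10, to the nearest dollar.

$40,888

With monthly rate i = 8.27%/12 = 0.0068917, the balance after k of n payments is P · [(1+i)^n − (1+i)^k] / [(1+i)^n − 1].
(1+0.0068917)^72 = 1.63967490 and (1+0.0068917)^10 = 1.07109370, so the balance is 46,000 × (1.63967490 − 1.07109370) / (1.63967490 − 1) = $40,887.54.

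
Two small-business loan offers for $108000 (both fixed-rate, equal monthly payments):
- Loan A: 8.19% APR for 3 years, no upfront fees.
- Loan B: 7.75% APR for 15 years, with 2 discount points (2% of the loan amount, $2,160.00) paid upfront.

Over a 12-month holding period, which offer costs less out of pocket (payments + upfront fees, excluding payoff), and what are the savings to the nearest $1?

Loan A: at 8.19% the monthly rate is 0.0068250, so the payment is 108,000 × 0.0068250 / (1 − 1.0068250^−36) = $3,393.80.
Loan B: monthly rate = 7.75%/12 = 0.0064583; payment = 108,000 × 0.0064583 / (1 − (1+0.0064583)^−180) = $1,016.58.
Over 12 months: Loan A costs 12 × $3,393.80 = $40,725.60; Loan B costs 12 × $1,016.58 + $2,160.00 = $14,358.96.
Loan B is cheaper by $40,725.60 − $14,358.96 = $26,366.64.

Loan B by $26,367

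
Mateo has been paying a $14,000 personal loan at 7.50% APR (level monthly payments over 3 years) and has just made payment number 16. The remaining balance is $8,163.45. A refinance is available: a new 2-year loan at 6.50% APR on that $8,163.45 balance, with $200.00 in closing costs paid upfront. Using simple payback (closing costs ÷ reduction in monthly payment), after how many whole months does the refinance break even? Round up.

3 months

Current payment = 14,000 × 7.5%/12 / (1 − (1+0.0062500)^−36) = $435.49.
Refinanced payment = 8,163.45 × 0.0054167 / (1 − (1+0.0054167)^−24) = $363.65.
Monthly savings = $435.49 − $363.65 = $71.84.
Break-even = $200.00 / $71.84 = 2.78 → 3 months.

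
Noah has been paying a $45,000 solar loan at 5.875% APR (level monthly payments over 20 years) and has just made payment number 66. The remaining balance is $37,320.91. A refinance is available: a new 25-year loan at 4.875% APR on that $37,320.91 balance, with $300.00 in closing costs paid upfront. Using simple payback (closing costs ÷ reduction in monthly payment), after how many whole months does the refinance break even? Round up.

3 months

Current payment = 45,000 × 5.875%/12 / (1 − (1+0.0048958)^−240) = $319.16.
Refinanced payment = 37,320.91 × 0.0040625 / (1 − (1+0.0040625)^−300) = $215.46.
Monthly savings = $319.16 − $215.46 = $103.70.
Break-even = $300.00 / $103.70 = 2.89 → 3 months.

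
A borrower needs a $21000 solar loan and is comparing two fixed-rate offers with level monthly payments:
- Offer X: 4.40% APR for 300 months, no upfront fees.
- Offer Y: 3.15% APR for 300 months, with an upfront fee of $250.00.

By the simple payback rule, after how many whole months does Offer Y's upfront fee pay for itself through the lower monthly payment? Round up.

Offer X: at 4.40% the monthly rate is 0.0036667, so the payment is 21,000 × 0.0036667 / (1 − 1.0036667^−300) = $115.54.
Offer Y: at 3.15% the monthly rate is 0.0026250, so the payment is 21,000 × 0.0026250 / (1 − 1.0026250^−300) = $101.23.
Monthly savings = $115.54 − $101.23 = $14.31.
Break-even = $250.00 / $14.31 = 17.47 → 18 months.

18 months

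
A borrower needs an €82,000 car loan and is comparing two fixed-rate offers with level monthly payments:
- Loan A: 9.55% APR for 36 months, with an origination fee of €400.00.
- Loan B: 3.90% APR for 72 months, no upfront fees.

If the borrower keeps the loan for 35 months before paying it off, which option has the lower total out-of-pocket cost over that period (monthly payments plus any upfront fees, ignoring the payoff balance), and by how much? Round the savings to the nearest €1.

Loan A: monthly rate = 9.55%/12 = 0.0079583; payment = 82,000 × 0.0079583 / (1 − (1+0.0079583)^−36) = €2,628.62.
Loan B: at 3.90% the monthly rate is 0.0032500, so the payment is 82,000 × 0.0032500 / (1 − 1.0032500^−72) = €1,279.17.
Over 35 months: Loan A costs 35 × €2,628.62 + €400.00 = €92,401.70; Loan B costs 35 × €1,279.17 = €44,770.95.
Loan B is cheaper by €92,401.70 − €44,770.95 = €47,630.75.

Loan B by €47,631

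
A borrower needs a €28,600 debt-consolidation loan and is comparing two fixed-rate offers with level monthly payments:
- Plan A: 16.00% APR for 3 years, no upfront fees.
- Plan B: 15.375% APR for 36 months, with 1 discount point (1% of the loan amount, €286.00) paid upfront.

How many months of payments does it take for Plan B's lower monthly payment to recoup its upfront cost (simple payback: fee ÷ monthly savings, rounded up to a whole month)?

Plan A: monthly rate = 16%/12 = 0.0133333; payment = 28,600 × 0.0133333 / (1 − (1+0.0133333)^−36) = €1,005.49.
Plan B: at 15.375% the monthly rate is 0.0128125, so the payment is 28,600 × 0.0128125 / (1 − 1.0128125^−36) = €996.69.
Monthly savings = €1,005.49 − €996.69 = €8.80.
Break-even = €286.00 / €8.80 = 32.50 → 33 months.

33 months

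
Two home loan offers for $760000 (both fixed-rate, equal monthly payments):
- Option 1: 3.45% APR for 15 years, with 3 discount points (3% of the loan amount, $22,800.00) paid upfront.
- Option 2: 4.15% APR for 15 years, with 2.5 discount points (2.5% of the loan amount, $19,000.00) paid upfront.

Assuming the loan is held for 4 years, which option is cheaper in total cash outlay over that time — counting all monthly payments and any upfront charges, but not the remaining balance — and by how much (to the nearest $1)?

Option 1: at 3.45% the monthly rate is 0.0028750, so the payment is 760,000 × 0.0028750 / (1 − 1.0028750^−180) = $5,414.47.
Option 2: at 4.15% the monthly rate is 0.0034583, so the payment is 760,000 × 0.0034583 / (1 − 1.0034583^−180) = $5,678.93.
Over 48 months: Option 1 costs 48 × $5,414.47 + $22,800.00 = $282,694.56; Option 2 costs 48 × $5,678.93 + $19,000.00 = $291,588.64.
Option 1 is cheaper by $291,588.64 − $282,694.56 = $8,894.08.

Option 1 by $8,894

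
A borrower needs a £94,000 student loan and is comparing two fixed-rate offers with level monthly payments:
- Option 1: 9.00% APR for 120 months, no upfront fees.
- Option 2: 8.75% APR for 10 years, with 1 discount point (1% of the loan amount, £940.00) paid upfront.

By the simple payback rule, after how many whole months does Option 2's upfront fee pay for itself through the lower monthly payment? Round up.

75 months

Option 1: at 9.00% the monthly rate is 0.0075000, so the payment is 94,000 × 0.0075000 / (1 − 1.0075000^−120) = £1,190.75.
Option 2: at 8.75% the monthly rate is 0.0072917, so the payment is 94,000 × 0.0072917 / (1 − 1.0072917^−120) = £1,178.07.
Monthly savings = £1,190.75 − £1,178.07 = £12.68.
Break-even = £940.00 / £12.68 = 74.13 → 75 months.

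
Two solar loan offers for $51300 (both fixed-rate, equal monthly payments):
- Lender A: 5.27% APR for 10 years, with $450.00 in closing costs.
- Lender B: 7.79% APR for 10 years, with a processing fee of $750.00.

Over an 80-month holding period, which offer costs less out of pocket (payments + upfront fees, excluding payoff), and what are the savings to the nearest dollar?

Lender A by $5,566

Lender A: at 5.27% the monthly rate is 0.0043917, so the payment is 51,300 × 0.0043917 / (1 − 1.0043917^−120) = $550.91.
Lender B: at 7.79% the monthly rate is 0.0064917, so the payment is 51,300 × 0.0064917 / (1 − 1.0064917^−120) = $616.73.
Over 80 months: Lender A costs 80 × $550.91 + $450.00 = $44,522.80; Lender B costs 80 × $616.73 + $750.00 = $50,088.40.
Lender A is cheaper by $50,088.40 − $44,522.80 = $5,565.60.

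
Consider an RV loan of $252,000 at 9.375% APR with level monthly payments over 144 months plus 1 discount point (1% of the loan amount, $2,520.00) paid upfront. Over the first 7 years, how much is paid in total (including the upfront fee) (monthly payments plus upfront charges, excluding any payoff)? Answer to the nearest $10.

$247,910

At 9.375% the monthly rate is 0.0078125, so the payment is 252,000 × 0.0078125 / (1 − 1.0078125^−144) = $2,921.32.
Total outlay = 84 × $2,921.32 + $2,520.00 = $247,910.88.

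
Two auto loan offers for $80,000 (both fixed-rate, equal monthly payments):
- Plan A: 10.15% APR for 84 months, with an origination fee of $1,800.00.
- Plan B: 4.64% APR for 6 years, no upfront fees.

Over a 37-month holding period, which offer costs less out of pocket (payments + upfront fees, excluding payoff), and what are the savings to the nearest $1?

Plan B by $3,991

Plan A: monthly rate = 10.15%/12 = 0.0084583; payment = 80,000 × 0.0084583 / (1 − (1+0.0084583)^−84) = $1,334.30.
Plan B: monthly rate = 4.64%/12 = 0.0038667; payment = 80,000 × 0.0038667 / (1 − (1+0.0038667)^−72) = $1,275.08.
Over 37 months: Plan A costs 37 × $1,334.30 + $1,800.00 = $51,169.10; Plan B costs 37 × $1,275.08 = $47,177.96.
Plan B is cheaper by $51,169.10 − $47,177.96 = $3,991.14.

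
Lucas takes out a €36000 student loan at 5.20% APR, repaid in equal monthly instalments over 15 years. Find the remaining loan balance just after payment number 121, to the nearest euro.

With monthly rate i = 5.2%/12 = 0.0043333, the balance after k of n payments is P · [(1+i)^n − (1+i)^k] / [(1+i)^n − 1].
(1+0.0043333)^180 = 2.17779929 and (1+0.0043333)^121 = 1.68741969, so the balance is 36,000 × (2.17779929 − 1.68741969) / (2.17779929 − 1) = €14,988.69.

€14,989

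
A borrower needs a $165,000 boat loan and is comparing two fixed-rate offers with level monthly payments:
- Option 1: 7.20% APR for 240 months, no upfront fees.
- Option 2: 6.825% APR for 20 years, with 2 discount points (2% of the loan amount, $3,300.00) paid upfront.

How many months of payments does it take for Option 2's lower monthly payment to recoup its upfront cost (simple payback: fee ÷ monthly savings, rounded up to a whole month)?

Option 1: monthly rate = 7.2%/12 = 0.0060000; payment = 165,000 × 0.0060000 / (1 − (1+0.0060000)^−240) = $1,299.13.
Option 2: monthly rate = 6.825%/12 = 0.0056875; payment = 165,000 × 0.0056875 / (1 − (1+0.0056875)^−240) = $1,261.97.
Monthly savings = $1,299.13 − $1,261.97 = $37.16.
Break-even = $3,300.00 / $37.16 = 88.81 → 89 months.

89 months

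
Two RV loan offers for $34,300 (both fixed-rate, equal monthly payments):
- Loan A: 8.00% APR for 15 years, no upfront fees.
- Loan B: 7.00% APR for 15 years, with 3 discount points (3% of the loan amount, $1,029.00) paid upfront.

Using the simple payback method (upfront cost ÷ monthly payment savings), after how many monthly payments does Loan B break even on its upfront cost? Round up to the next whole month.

53 months

Loan A: at 8.00% the monthly rate is 0.0066667, so the payment is 34,300 × 0.0066667 / (1 − 1.0066667^−180) = $327.79.
Loan B: at 7.00% the monthly rate is 0.0058333, so the payment is 34,300 × 0.0058333 / (1 − 1.0058333^−180) = $308.30.
Monthly savings = $327.79 − $308.30 = $19.49.
Break-even = $1,029.00 / $19.49 = 52.80 → 53 months.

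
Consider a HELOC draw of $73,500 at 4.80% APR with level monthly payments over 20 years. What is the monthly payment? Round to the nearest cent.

$476.98

At 4.80% the monthly rate is 0.0040000, so the payment is 73,500 × 0.0040000 / (1 − 1.0040000^−240) = $476.98.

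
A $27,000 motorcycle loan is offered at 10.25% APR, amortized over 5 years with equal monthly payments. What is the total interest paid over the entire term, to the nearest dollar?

$7,620

At 10.25% the monthly rate is 0.0085417, so the payment is 27,000 × 0.0085417 / (1 − 1.0085417^−60) = $577.00.
Total paid = 60 × $577.00 = $34,620.00; interest = $34,620.00 − $27,000 = $7,620.00.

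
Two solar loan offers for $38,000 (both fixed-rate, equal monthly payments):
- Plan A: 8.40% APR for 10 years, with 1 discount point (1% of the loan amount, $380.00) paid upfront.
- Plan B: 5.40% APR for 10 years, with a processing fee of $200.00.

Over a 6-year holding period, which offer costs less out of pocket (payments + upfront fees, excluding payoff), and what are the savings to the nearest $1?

Plan A: at 8.40% the monthly rate is 0.0070000, so the payment is 38,000 × 0.0070000 / (1 − 1.0070000^−120) = $469.12.
Plan B: at 5.40% the monthly rate is 0.0045000, so the payment is 38,000 × 0.0045000 / (1 − 1.0045000^−120) = $410.52.
Over 72 months: Plan A costs 72 × $469.12 + $380.00 = $34,156.64; Plan B costs 72 × $410.52 + $200.00 = $29,757.44.
Plan B is cheaper by $34,156.64 − $29,757.44 = $4,399.20.

Plan B by $4,399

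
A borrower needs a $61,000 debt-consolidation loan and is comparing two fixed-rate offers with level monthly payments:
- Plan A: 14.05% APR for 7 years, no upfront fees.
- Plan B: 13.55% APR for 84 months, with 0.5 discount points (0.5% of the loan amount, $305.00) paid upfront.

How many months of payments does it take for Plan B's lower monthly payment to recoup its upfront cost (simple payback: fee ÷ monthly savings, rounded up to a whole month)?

Plan A: monthly rate = 14.05%/12 = 0.0117083; payment = 61,000 × 0.0117083 / (1 − (1+0.0117083)^−84) = $1,144.83.
Plan B: monthly rate = 13.55%/12 = 0.0112917; payment = 61,000 × 0.0112917 / (1 − (1+0.0112917)^−84) = $1,128.03.
Monthly savings = $1,144.83 − $1,128.03 = $16.80.
Break-even = $305.00 / $16.80 = 18.15 → 19 months.

19 months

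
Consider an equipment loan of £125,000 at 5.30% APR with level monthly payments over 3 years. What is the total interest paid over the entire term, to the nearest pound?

£10,476

Monthly rate = 5.3%/12 = 0.0044167; payment = 125,000 × 0.0044167 / (1 − (1+0.0044167)^−36) = £3,763.22.
Total paid = 36 × £3,763.22 = £135,475.92; interest = £135,475.92 − £125,000 = £10,475.92.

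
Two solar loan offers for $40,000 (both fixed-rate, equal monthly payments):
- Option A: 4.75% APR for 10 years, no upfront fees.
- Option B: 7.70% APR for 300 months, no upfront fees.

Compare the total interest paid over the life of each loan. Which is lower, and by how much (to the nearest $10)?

Option A: monthly rate = 4.75%/12 = 0.0039583; payment = 40,000 × 0.0039583 / (1 − (1+0.0039583)^−120) = $419.39.
Total interest on Option A = 120 × $419.39 − $40,000 = $10,326.80.
Option B: at 7.70% the monthly rate is 0.0064167, so the payment is 40,000 × 0.0064167 / (1 − 1.0064167^−300) = $300.82.
Total interest on Option B = 300 × $300.82 − $40,000 = $50,246.00.
Option A is lower by $39,919.20.

Option A by $39,920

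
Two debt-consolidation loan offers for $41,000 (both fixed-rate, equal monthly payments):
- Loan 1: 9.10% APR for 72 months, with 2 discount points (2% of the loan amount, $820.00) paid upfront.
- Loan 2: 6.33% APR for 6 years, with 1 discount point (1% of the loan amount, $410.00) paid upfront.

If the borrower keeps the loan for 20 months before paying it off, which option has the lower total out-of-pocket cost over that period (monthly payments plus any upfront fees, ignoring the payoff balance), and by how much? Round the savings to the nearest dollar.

Loan 2 by $1,514

Loan 1: at 9.10% the monthly rate is 0.0075833, so the payment is 41,000 × 0.0075833 / (1 − 1.0075833^−72) = $741.08.
Loan 2: at 6.33% the monthly rate is 0.0052750, so the payment is 41,000 × 0.0052750 / (1 − 1.0052750^−72) = $685.89.
Over 20 months: Loan 1 costs 20 × $741.08 + $820.00 = $15,641.60; Loan 2 costs 20 × $685.89 + $410.00 = $14,127.80.
Loan 2 is cheaper by $15,641.60 − $14,127.80 = $1,513.80.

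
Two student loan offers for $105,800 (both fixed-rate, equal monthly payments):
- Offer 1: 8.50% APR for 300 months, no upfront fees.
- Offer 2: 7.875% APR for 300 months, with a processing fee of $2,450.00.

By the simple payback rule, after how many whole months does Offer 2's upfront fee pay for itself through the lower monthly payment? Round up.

Offer 1: monthly rate = 8.5%/12 = 0.0070833; payment = 105,800 × 0.0070833 / (1 − (1+0.0070833)^−300) = $851.93.
Offer 2: at 7.875% the monthly rate is 0.0065625, so the payment is 105,800 × 0.0065625 / (1 − 1.0065625^−300) = $807.84.
Monthly savings = $851.93 − $807.84 = $44.09.
Break-even = $2,450.00 / $44.09 = 55.57 → 56 months.

56 months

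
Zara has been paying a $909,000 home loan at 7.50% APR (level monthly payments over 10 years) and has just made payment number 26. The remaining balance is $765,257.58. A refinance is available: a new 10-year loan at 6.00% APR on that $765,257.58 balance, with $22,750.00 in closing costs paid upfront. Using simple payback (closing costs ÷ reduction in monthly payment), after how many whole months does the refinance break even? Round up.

10 months

Current payment = 909,000 × 7.5%/12 / (1 − (1+0.0062500)^−120) = $10,789.99.
Refinanced payment = 765,257.58 × 0.0050000 / (1 − (1+0.0050000)^−120) = $8,495.93.
Monthly savings = $10,789.99 − $8,495.93 = $2,294.06.
Break-even = $22,750.00 / $2,294.06 = 9.92 → 10 months.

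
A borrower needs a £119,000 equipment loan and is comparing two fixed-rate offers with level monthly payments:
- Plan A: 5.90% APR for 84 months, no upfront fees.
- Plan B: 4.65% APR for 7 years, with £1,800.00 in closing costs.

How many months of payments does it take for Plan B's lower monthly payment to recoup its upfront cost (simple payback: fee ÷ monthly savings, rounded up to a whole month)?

Plan A: at 5.90% the monthly rate is 0.0049167, so the payment is 119,000 × 0.0049167 / (1 − 1.0049167^−84) = £1,732.72.
Plan B: at 4.65% the monthly rate is 0.0038750, so the payment is 119,000 × 0.0038750 / (1 − 1.0038750^−84) = £1,662.43.
Monthly savings = £1,732.72 − £1,662.43 = £70.29.
Break-even = £1,800.00 / £70.29 = 25.61 → 26 months.

26 months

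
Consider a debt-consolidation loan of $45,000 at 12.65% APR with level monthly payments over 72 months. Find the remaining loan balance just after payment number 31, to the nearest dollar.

With monthly rate i = 12.65%/12 = 0.0105417, the balance after k of n payments is P · [(1+i)^n − (1+i)^k] / [(1+i)^n − 1].
(1+0.0105417)^72 = 2.12766968 and (1+0.0105417)^31 = 1.38414305, so the balance is 45,000 × (2.12766968 − 1.38414305) / (2.12766968 − 1) = $29,670.66.

$29,671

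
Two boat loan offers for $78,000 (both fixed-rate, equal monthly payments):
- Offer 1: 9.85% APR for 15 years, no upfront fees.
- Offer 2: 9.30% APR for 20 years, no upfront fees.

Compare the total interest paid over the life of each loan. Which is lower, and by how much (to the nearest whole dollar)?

Offer 1 by $22,469

Offer 1: monthly rate = 9.85%/12 = 0.0082083; payment = 78,000 × 0.0082083 / (1 − (1+0.0082083)^−180) = $831.05.
Total interest on Offer 1 = 180 × $831.05 − $78,000 = $71,589.00.
Offer 2: monthly rate = 9.3%/12 = 0.0077500; payment = 78,000 × 0.0077500 / (1 − (1+0.0077500)^−240) = $716.91.
Total interest on Offer 2 = 240 × $716.91 − $78,000 = $94,058.40.
Offer 1 is lower by $22,469.40.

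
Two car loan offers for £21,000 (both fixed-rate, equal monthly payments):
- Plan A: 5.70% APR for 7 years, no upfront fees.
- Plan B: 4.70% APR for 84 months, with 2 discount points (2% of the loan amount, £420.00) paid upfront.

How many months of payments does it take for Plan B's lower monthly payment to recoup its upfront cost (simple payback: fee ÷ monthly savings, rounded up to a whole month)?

43 months

Plan A: monthly rate = 5.7%/12 = 0.0047500; payment = 21,000 × 0.0047500 / (1 − (1+0.0047500)^−84) = £303.77.
Plan B: at 4.70% the monthly rate is 0.0039167, so the payment is 21,000 × 0.0039167 / (1 − 1.0039167^−84) = £293.86.
Monthly savings = £303.77 − £293.86 = £9.91.
Break-even = £420.00 / £9.91 = 42.38 → 43 months.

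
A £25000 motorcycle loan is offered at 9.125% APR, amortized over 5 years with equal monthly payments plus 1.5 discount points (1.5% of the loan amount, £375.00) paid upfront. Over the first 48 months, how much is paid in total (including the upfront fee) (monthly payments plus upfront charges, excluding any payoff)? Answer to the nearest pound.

£25,358

Monthly rate = 9.125%/12 = 0.0076042; payment = 25,000 × 0.0076042 / (1 − (1+0.0076042)^−60) = £520.48.
Total outlay = 48 × £520.48 + £375.00 = £25,358.04.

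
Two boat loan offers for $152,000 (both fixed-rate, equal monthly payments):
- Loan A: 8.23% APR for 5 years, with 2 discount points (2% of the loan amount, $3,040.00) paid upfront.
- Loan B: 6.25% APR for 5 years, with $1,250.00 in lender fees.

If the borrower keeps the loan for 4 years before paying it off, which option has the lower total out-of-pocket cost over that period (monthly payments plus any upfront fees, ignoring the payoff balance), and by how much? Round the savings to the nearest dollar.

Loan A: monthly rate = 8.23%/12 = 0.0068583; payment = 152,000 × 0.0068583 / (1 − (1+0.0068583)^−60) = $3,098.77.
Loan B: at 6.25% the monthly rate is 0.0052083, so the payment is 152,000 × 0.0052083 / (1 − 1.0052083^−60) = $2,956.29.
Over 48 months: Loan A costs 48 × $3,098.77 + $3,040.00 = $151,780.96; Loan B costs 48 × $2,956.29 + $1,250.00 = $143,151.92.
Loan B is cheaper by $151,780.96 − $143,151.92 = $8,629.04.

Loan B by $8,629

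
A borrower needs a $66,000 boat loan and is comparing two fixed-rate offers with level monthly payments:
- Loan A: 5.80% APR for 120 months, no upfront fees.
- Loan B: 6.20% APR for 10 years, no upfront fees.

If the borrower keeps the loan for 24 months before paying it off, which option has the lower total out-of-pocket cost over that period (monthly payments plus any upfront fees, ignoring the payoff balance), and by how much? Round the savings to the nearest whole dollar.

Loan A by $318

Loan A: monthly rate = 5.8%/12 = 0.0048333; payment = 66,000 × 0.0048333 / (1 − (1+0.0048333)^−120) = $726.12.
Loan B: at 6.20% the monthly rate is 0.0051667, so the payment is 66,000 × 0.0051667 / (1 − 1.0051667^−120) = $739.38.
Over 24 months: Loan A costs 24 × $726.12 = $17,426.88; Loan B costs 24 × $739.38 = $17,745.12.
Loan A is cheaper by $17,745.12 − $17,426.88 = $318.24.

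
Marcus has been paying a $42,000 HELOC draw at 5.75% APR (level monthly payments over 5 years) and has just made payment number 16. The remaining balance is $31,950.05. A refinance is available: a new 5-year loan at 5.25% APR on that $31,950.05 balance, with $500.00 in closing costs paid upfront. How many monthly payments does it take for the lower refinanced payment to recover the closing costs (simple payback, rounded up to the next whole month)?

Current payment = 42,000 × 5.75%/12 / (1 − (1+0.0047917)^−60) = $807.10.
Refinanced payment = 31,950.05 × 0.0043750 / (1 − (1+0.0043750)^−60) = $606.60.
Monthly savings = $807.10 − $606.60 = $200.50.
Break-even = $500.00 / $200.50 = 2.49 → 3 months.

3 months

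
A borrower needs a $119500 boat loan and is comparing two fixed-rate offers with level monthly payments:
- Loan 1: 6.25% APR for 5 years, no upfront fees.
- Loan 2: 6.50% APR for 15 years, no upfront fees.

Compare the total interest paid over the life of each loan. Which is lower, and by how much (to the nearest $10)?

Loan 1: monthly rate = 6.25%/12 = 0.0052083; payment = 119,500 × 0.0052083 / (1 − (1+0.0052083)^−60) = $2,324.19.
Total interest on Loan 1 = 60 × $2,324.19 − $119,500 = $19,951.40.
Loan 2: monthly rate = 6.5%/12 = 0.0054167; payment = 119,500 × 0.0054167 / (1 − (1+0.0054167)^−180) = $1,040.97.
Total interest on Loan 2 = 180 × $1,040.97 − $119,500 = $67,874.60.
Loan 1 is lower by $47,923.20.

Loan 1 by $47,920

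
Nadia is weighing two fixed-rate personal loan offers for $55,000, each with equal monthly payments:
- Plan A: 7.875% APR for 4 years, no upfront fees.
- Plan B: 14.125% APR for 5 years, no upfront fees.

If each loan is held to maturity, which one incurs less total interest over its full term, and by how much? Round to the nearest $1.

Plan A by $12,704

Plan A: at 7.875% the monthly rate is 0.0065625, so the payment is 55,000 × 0.0065625 / (1 − 1.0065625^−48) = $1,339.49.
Total interest on Plan A = 48 × $1,339.49 − $55,000 = $9,295.52.
Plan B: at 14.125% the monthly rate is 0.0117708, so the payment is 55,000 × 0.0117708 / (1 − 1.0117708^−60) = $1,283.32.
Total interest on Plan B = 60 × $1,283.32 − $55,000 = $21,999.20.
Plan A is lower by $12,703.68.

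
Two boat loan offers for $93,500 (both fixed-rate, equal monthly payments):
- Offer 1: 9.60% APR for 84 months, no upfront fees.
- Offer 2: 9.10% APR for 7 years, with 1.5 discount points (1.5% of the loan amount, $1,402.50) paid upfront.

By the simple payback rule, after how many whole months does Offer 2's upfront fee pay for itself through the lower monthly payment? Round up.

Offer 1: monthly rate = 9.6%/12 = 0.0080000; payment = 93,500 × 0.0080000 / (1 − (1+0.0080000)^−84) = $1,532.95.
Offer 2: at 9.10% the monthly rate is 0.0075833, so the payment is 93,500 × 0.0075833 / (1 − 1.0075833^−84) = $1,509.08.
Monthly savings = $1,532.95 − $1,509.08 = $23.87.
Break-even = $1,402.50 / $23.87 = 58.76 → 59 months.

59 months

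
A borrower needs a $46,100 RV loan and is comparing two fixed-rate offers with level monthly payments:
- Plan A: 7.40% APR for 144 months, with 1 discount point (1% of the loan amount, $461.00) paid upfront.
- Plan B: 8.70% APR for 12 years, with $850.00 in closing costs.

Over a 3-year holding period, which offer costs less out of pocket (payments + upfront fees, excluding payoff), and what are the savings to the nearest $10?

Plan A by $1,570

Plan A: at 7.40% the monthly rate is 0.0061667, so the payment is 46,100 × 0.0061667 / (1 − 1.0061667^−144) = $483.97.
Plan B: monthly rate = 8.7%/12 = 0.0072500; payment = 46,100 × 0.0072500 / (1 − (1+0.0072500)^−144) = $516.87.
Over 36 months: Plan A costs 36 × $483.97 + $461.00 = $17,883.92; Plan B costs 36 × $516.87 + $850.00 = $19,457.32.
Plan A is cheaper by $19,457.32 − $17,883.92 = $1,573.40.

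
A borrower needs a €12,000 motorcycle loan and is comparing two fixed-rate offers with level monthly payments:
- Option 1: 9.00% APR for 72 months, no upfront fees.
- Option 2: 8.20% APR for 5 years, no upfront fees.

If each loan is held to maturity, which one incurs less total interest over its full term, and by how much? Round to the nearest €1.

Option 2 by €906

Option 1: at 9.00% the monthly rate is 0.0075000, so the payment is 12,000 × 0.0075000 / (1 − 1.0075000^−72) = €216.31.
Total interest on Option 1 = 72 × €216.31 − €12,000 = €3,574.32.
Option 2: at 8.20% the monthly rate is 0.0068333, so the payment is 12,000 × 0.0068333 / (1 − 1.0068333^−60) = €244.47.
Total interest on Option 2 = 60 × €244.47 − €12,000 = €2,668.20.
Option 2 is lower by €906.12.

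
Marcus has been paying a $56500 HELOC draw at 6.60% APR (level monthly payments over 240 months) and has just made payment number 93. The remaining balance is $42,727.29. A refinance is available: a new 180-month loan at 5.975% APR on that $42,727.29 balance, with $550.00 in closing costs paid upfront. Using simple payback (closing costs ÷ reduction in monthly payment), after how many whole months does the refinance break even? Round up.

Current payment = 56,500 × 6.6%/12 / (1 − (1+0.0055000)^−240) = $424.58.
Refinanced payment = 42,727.29 × 0.0049792 / (1 − (1+0.0049792)^−180) = $359.98.
Monthly savings = $424.58 − $359.98 = $64.60.
Break-even = $550.00 / $64.60 = 8.51 → 9 months.

9 months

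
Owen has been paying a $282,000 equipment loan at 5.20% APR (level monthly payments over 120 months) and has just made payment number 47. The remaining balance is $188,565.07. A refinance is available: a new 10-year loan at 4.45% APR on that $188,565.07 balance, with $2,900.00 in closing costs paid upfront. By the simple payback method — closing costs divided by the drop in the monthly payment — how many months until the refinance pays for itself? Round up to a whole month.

3 months

Current payment = 282,000 × 5.2%/12 / (1 − (1+0.0043333)^−120) = $3,018.69.
Refinanced payment = 188,565.07 × 0.0037083 / (1 − (1+0.0037083)^−120) = $1,949.72.
Monthly savings = $3,018.69 − $1,949.72 = $1,068.97.
Break-even = $2,900.00 / $1,068.97 = 2.71 → 3 months.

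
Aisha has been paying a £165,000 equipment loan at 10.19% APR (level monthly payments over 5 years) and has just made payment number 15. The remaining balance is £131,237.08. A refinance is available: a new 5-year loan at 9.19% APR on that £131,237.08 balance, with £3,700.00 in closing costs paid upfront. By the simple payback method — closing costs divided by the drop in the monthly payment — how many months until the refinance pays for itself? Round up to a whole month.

5 months

Current payment = 165,000 × 10.19%/12 / (1 − (1+0.0084917)^−60) = £3,521.21.
Refinanced payment = 131,237.08 × 0.0076583 / (1 − (1+0.0076583)^−60) = £2,736.38.
Monthly savings = £3,521.21 − £2,736.38 = £784.83.
Break-even = £3,700.00 / £784.83 = 4.71 → 5 months.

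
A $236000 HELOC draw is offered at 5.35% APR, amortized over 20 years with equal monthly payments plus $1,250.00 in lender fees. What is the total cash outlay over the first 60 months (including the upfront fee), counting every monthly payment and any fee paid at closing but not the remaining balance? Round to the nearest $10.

$97,460

At 5.35% the monthly rate is 0.0044583, so the payment is 236,000 × 0.0044583 / (1 − 1.0044583^−240) = $1,603.49.
Total outlay = 60 × $1,603.49 + $1,250.00 = $97,459.40.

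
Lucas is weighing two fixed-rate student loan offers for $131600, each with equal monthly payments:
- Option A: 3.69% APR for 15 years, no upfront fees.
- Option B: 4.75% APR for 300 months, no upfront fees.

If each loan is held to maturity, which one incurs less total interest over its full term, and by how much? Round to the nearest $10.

Option A by $53,520

Option A: at 3.69% the monthly rate is 0.0030750, so the payment is 131,600 × 0.0030750 / (1 − 1.0030750^−180) = $953.11.
Total interest on Option A = 180 × $953.11 − $131,600 = $39,959.80.
Option B: at 4.75% the monthly rate is 0.0039583, so the payment is 131,600 × 0.0039583 / (1 − 1.0039583^−300) = $750.27.
Total interest on Option B = 300 × $750.27 − $131,600 = $93,481.00.
Option A is lower by $53,521.20.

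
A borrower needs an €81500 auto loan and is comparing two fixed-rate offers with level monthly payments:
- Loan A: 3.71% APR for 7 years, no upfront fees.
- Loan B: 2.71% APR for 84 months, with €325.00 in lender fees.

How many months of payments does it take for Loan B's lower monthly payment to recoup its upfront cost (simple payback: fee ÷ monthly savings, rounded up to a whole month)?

Loan A: monthly rate = 3.71%/12 = 0.0030917; payment = 81,500 × 0.0030917 / (1 − (1+0.0030917)^−84) = €1,103.16.
Loan B: at 2.71% the monthly rate is 0.0022583, so the payment is 81,500 × 0.0022583 / (1 − 1.0022583^−84) = €1,066.26.
Monthly savings = €1,103.16 − €1,066.26 = €36.90.
Break-even = €325.00 / €36.90 = 8.81 → 9 months.

9 months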